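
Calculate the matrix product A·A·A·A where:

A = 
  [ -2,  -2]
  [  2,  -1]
A² = A·A:
A²[1,1] = (-2)(-2) + (-2)(2) = 0
A²[1,2] = (-2)(-2) + (-2)(-1) = 6
A²[2,1] = (2)(-2) + (-1)(2) = -6
A²[2,2] = (2)(-2) + (-1)(-1) = -3
A² = 
  [  0,   6]
  [ -6,  -3]

A^3 = A^2·A:
A^3[1,1] = (0)(-2) + (6)(2) = 12
A^3[1,2] = (0)(-2) + (6)(-1) = -6
A^3[2,1] = (-6)(-2) + (-3)(2) = 6
A^3[2,2] = (-6)(-2) + (-3)(-1) = 15
A^3 = 
  [ 12,  -6]
  [  6,  15]

A^4 = A^3·A:
A^4[1,1] = (12)(-2) + (-6)(2) = -36
A^4[1,2] = (12)(-2) + (-6)(-1) = -18
A^4[2,1] = (6)(-2) + (15)(2) = 18
A^4[2,2] = (6)(-2) + (15)(-1) = -27
A^4 = 
  [-36, -18]
  [ 18, -27]

Therefore
A^4 = 
  [-36, -18]
  [ 18, -27]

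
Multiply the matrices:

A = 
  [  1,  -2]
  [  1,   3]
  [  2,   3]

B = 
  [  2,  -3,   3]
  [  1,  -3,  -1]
AB = 
  [  0,   3,   5]
  [  5, -12,   0]
  [  7, -15,   3]

A is 3×2 and B is 2×3, so AB is 3×3. Each entry is (row of A)·(column of B):
AB[1,1] = (1)(2) + (-2)(1) = 0
AB[1,2] = (1)(-3) + (-2)(-3) = 3
AB[1,3] = (1)(3) + (-2)(-1) = 5
AB[2,1] = (1)(2) + (3)(1) = 5
AB[2,2] = (1)(-3) + (3)(-3) = -12
AB[2,3] = (1)(3) + (3)(-1) = 0
AB[3,1] = (2)(2) + (3)(1) = 7
AB[3,2] = (2)(-3) + (3)(-3) = -15
AB[3,3] = (2)(3) + (3)(-1) = 3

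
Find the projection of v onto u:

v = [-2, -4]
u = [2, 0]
proj_u(v) = [-2, 0]

v·u = (-2)(2) + (-4)(0) = -4
u·u = (2)² + (0)² = 4
proj_u(v) = (v·u / u·u) × u = (-4/4) × u = (-1) × u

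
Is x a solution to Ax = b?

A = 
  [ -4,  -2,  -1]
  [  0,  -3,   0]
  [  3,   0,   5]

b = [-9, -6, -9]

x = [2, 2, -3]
Yes

Ax = [-9, -6, -9] = b ✓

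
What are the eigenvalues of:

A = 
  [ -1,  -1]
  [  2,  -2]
λ = (-3 + i√7)/2, (-3 - i√7)/2  (≈ -1.5 + 1.323i, -1.5 - 1.323i)

tr(A) = -3, det(A) = 4
Characteristic polynomial: λ² - tr(A)λ + det(A) = λ² + 3λ + 4
λ² + 3λ + 4 = 0  ⇒  λ = (-3 ± √((3)² - 4·(4)))/2 = (-3 ± √(-7))/2
  = (-3 + i√7)/2,  (-3 - i√7)/2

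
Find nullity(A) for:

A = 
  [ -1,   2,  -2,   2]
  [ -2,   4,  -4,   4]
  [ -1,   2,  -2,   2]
nullity(A) = 3

Row reduce:
R2 → R2 - (2)·R1
R3 → R3 - (1)·R1
REF = 
  [ -1,   2,  -2,   2]
  [  0,   0,   0,   0]
  [  0,   0,   0,   0]
Pivot columns: 1 → 1 pivot.
rank(A) = 1, so nullity(A) = 4 - 1 = 3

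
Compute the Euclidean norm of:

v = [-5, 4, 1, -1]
6.557

||v||₂ = √((-5)² + (4)² + (1)² + (-1)²) = √43 = 6.557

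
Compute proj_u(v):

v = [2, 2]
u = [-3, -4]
v·u = (2)(-3) + (2)(-4) = -14
u·u = (-3)² + (-4)² = 25
proj_u(v) = (v·u / u·u) × u = (-14/25) × u

proj_u(v) = [42/25, 56/25]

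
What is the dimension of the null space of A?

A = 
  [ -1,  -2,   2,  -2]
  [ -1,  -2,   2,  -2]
nullity(A) = 3

Row reduce:
R2 → R2 - (1)·R1
REF = 
  [ -1,  -2,   2,  -2]
  [  0,   0,   0,   0]
Pivot columns: 1 → 1 pivot.
rank(A) = 1, so nullity(A) = 4 - 1 = 3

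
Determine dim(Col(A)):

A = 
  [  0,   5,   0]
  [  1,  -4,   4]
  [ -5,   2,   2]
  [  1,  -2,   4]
Row reduce:
Swap R1 ↔ R2
R3 → R3 + (5)·R1
R4 → R4 - (1)·R1
R3 → R3 + (18/5)·R2
R4 → R4 - (2/5)·R2
REF = 
  [  1,  -4,   4]
  [  0,   5,   0]
  [  0,   0,  22]
  [  0,   0,   0]
Pivot columns: 1, 2, 3 → 3 pivots.
dim(Col(A)) = number of pivot columns = 3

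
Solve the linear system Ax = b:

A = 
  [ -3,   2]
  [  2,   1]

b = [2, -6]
x = [-2, -2]

Row reduce the augmented matrix [A|b]:
R2 → R2 + (2/3)·R1
REF = 
  [   -3,     2,     2]
  [    0,   7/3, -14/3]

Back-substitution:
x₂ = (-14/3) / (7/3) = -2
x₁ = (2 - (2)(-2)) / (-3) = -2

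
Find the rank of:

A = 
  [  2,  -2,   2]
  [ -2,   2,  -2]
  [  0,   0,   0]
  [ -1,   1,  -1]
Row reduce:
R2 → R2 + (1)·R1
R4 → R4 + (1/2)·R1
REF = 
  [  2,  -2,   2]
  [  0,   0,   0]
  [  0,   0,   0]
  [  0,   0,   0]
Pivot columns: 1 → 1 pivot.

rank(A) = 1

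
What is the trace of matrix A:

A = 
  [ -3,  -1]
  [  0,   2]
-1

tr(A) = -3 + 2 = -1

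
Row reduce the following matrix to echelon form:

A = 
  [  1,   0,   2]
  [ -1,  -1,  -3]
Row operations:
R2 → R2 + (1)·R1

Resulting echelon form:
REF = 
  [  1,   0,   2]
  [  0,  -1,  -1]

Rank = 2 (number of non-zero pivot rows).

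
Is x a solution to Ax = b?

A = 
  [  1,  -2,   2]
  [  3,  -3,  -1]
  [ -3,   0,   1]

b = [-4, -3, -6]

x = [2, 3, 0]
Yes

Ax = [-4, -3, -6] = b ✓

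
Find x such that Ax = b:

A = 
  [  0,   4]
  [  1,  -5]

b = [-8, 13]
Row reduce the augmented matrix [A|b]:
Swap R1 ↔ R2
REF = 
  [  1,  -5,  13]
  [  0,   4,  -8]

Back-substitution:
x₂ = (-8) / 4 = -2
x₁ = (13 - (-5)(-2)) / 1 = 3

x = [3, -2]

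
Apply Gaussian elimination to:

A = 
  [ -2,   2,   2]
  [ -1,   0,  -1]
Row operations:
R2 → R2 - (1/2)·R1

Resulting echelon form:
REF = 
  [ -2,   2,   2]
  [  0,  -1,  -2]

Rank = 2 (number of non-zero pivot rows).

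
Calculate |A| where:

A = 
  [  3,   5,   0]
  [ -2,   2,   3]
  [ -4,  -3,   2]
-1

Cofactor expansion along row 1:
det(A) = (3)·((2)(2) - (3)(-3)) - (5)·((-2)(2) - (3)(-4)) + (0)·((-2)(-3) - (2)(-4))
  = (3)(13) - (5)(8) + (0)(14)
  = -1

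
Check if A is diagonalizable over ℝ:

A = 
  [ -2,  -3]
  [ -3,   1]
Yes

tr(A) = -1, det(A) = -11
Characteristic polynomial: λ² - tr(A)λ + det(A) = λ² + λ - 11
λ² + λ - 11 = 0  ⇒  λ = (-1 ± √((1)² - 4·(-11)))/2 = (-1 ± √(45))/2
  = (-1 + 3√5)/2,  (-1 - 3√5)/2
Eigenvalues: (-1 + 3√5)/2, (-1 - 3√5)/2  (≈ 2.854, -3.854)
The two irrational eigenvalues are distinct (simple), so each has alg. mult. = geom. mult. = 1.
Sum of geometric multiplicities equals n, so A has n independent eigenvectors.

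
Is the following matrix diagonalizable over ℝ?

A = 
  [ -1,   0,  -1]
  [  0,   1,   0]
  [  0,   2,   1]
No

Characteristic polynomial: det(λI - A) = λ³ - λ² - λ + 1
Testing integer divisors of the constant term: p(-1) = 0, so (λ + 1) is a factor:
p(λ) = (λ + 1)(λ² - 2λ + 1)
λ² - 2λ + 1 = (λ - 1)²
Eigenvalues: -1, 1, 1
λ=-1: alg. mult. = 1, geom. mult. = 3 - rank(A - (-1)I) = 3 - 2 = 1
λ=1: alg. mult. = 2, geom. mult. = 3 - rank(A - (1)I) = 3 - 2 = 1
Sum of geometric multiplicities = 2 < n = 3, so there aren't enough independent eigenvectors.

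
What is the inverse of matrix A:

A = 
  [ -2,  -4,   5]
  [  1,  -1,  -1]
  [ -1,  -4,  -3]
det(A) = (-2)·((-1)(-3) - (-1)(-4)) - (-4)·((1)(-3) - (-1)(-1)) + (5)·((1)(-4) - (-1)(-1))
  = (-2)(-1) - (-4)(-4) + (5)(-5)
  = -39
det(A) = -39 ≠ 0, so A is invertible.

Cofactors Cᵢⱼ = (-1)ⁱ⁺ʲ·Mᵢⱼ:
C = 
  [ -1,   4,  -5]
  [-32,  11,  -4]
  [  9,   3,   6]

adj(A) = Cᵀ:
adj(A) = 
  [ -1, -32,   9]
  [  4,  11,   3]
  [ -5,  -4,   6]

A⁻¹ = (-1/39) · adj(A):
A⁻¹ = 
  [  1/39,  32/39,  -3/13]
  [ -4/39, -11/39,  -1/13]
  [  5/39,   4/39,  -2/13]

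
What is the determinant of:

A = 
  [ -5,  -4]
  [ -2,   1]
For a 2×2 matrix, det = ad - bc = (-5)(1) - (-4)(-2) = -13

det(A) = -13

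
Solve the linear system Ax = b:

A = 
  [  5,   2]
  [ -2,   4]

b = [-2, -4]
x = [0, -1]

Row reduce the augmented matrix [A|b]:
R2 → R2 + (2/5)·R1
REF = 
  [    5,     2,    -2]
  [    0,  24/5, -24/5]

Back-substitution:
x₂ = (-24/5) / (24/5) = -1
x₁ = (-2 - (2)(-1)) / 5 = 0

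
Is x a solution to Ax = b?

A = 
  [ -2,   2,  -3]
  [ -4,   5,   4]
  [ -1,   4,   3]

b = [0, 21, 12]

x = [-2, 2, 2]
No

Ax = [2, 26, 16] ≠ b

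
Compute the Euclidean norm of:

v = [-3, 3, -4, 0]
5.831

||v||₂ = √((-3)² + (3)² + (-4)² + (0)²) = √34 = 5.831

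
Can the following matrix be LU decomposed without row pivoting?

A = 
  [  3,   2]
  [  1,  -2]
Yes.
A[1,1] = 3 ≠ 0, so Gaussian elimination proceeds without a row swap: multiplier ℓ₂₁ = (1)/(3) = 1/3, and U[2,2] = -2 - (1/3)(2) = -8/3.
L = 
  [  1,   0]
  [1/3,   1]
U = 
  [   3,    2]
  [   0, -8/3]
Check row 2 of LU: [(1/3)(3), (1/3)(2) + (-8/3)] = [1, -2] = row 2 of A ✓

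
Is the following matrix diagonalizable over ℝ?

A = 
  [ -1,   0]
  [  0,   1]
Yes

tr(A) = 0, det(A) = -1
Characteristic polynomial: λ² - tr(A)λ + det(A) = λ² - 1
λ² - 1 = (λ + 1)(λ - 1)
Eigenvalues: 1, -1
λ=-1: alg. mult. = 1, geom. mult. = 2 - rank(A - (-1)I) = 2 - 1 = 1
λ=1: alg. mult. = 1, geom. mult. = 2 - rank(A - (1)I) = 2 - 1 = 1
Sum of geometric multiplicities equals n, so A has n independent eigenvectors.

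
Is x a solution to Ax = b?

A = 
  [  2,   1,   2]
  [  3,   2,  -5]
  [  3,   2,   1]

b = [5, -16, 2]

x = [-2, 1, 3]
No

Ax = [3, -19, -1] ≠ b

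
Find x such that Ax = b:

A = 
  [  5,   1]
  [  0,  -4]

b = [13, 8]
x = [3, -2]

Row reduce the augmented matrix [A|b]:
(already in echelon form)
REF = 
  [  5,   1,  13]
  [  0,  -4,   8]

Back-substitution:
x₂ = 8 / (-4) = -2
x₁ = (13 - (1)(-2)) / 5 = 3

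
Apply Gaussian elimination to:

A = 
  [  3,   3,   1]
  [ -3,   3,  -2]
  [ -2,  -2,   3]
Row operations:
R2 → R2 + (1)·R1
R3 → R3 + (2/3)·R1

Resulting echelon form:
REF = 
  [   3,    3,    1]
  [   0,    6,   -1]
  [   0,    0, 11/3]

Rank = 3 (number of non-zero pivot rows).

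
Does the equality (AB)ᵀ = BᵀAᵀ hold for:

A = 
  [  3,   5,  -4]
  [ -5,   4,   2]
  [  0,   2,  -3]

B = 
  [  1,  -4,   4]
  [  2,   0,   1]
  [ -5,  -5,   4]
Yes

(AB)ᵀ = 
  [ 33,  -7,  19]
  [  8,  10,  15]
  [  1,  -8, -10]

BᵀAᵀ = 
  [ 33,  -7,  19]
  [  8,  10,  15]
  [  1,  -8, -10]

Both sides are equal — this is the standard identity (AB)ᵀ = BᵀAᵀ, which holds for all A, B.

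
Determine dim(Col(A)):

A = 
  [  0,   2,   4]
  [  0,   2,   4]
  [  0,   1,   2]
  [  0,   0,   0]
Row reduce:
R2 → R2 - (1)·R1
R3 → R3 - (1/2)·R1
REF = 
  [  0,   2,   4]
  [  0,   0,   0]
  [  0,   0,   0]
  [  0,   0,   0]
Pivot columns: 2 → 1 pivot.
dim(Col(A)) = number of pivot columns = 1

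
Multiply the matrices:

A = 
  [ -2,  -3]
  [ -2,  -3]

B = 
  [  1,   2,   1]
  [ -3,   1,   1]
AB = 
  [  7,  -7,  -5]
  [  7,  -7,  -5]

A is 2×2 and B is 2×3, so AB is 2×3. Each entry is (row of A)·(column of B):
AB[1,1] = (-2)(1) + (-3)(-3) = 7
AB[1,2] = (-2)(2) + (-3)(1) = -7
AB[1,3] = (-2)(1) + (-3)(1) = -5
AB[2,1] = (-2)(1) + (-3)(-3) = 7
AB[2,2] = (-2)(2) + (-3)(1) = -7
AB[2,3] = (-2)(1) + (-3)(1) = -5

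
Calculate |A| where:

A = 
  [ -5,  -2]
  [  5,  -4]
30

For a 2×2 matrix, det = ad - bc = (-5)(-4) - (-2)(5) = 30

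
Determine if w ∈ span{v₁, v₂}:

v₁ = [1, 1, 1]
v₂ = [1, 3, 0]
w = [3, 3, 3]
Yes

Form the augmented matrix and row-reduce:
[v₁|v₂|w] = 
  [  1,   1,   3]
  [  1,   3,   3]
  [  1,   0,   3]
R2 → R2 - (1)·R1
R3 → R3 - (1)·R1
R3 → R3 + (1/2)·R2
REF = 
  [  1,   1,   3]
  [  0,   2,   0]
  [  0,   0,   0]

No row of the form [0 0 | nonzero], so the system is consistent. Back-substitution gives c₁ = 3, c₂ = 0: w = (3)·v₁ + (0)·v₂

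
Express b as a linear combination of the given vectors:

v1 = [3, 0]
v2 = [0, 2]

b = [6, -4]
c1 = 2, c2 = -2

b = 2·v1 + -2·v2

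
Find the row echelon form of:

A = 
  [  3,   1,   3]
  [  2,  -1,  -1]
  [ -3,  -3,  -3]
Row operations:
R2 → R2 - (2/3)·R1
R3 → R3 + (1)·R1
R3 → R3 - (6/5)·R2

Resulting echelon form:
REF = 
  [   3,    1,    3]
  [   0, -5/3,   -3]
  [   0,    0, 18/5]

Rank = 3 (number of non-zero pivot rows).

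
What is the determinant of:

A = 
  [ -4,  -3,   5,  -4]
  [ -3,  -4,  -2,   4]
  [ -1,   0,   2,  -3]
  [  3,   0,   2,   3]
16

Cofactor expansion along row 1: det(A) = a₁₁M₁₁ - a₁₂M₁₂ + a₁₃M₁₃ - a₁₄M₁₄

M₁₁ = det[[-4, -2, 4]; [0, 2, -3]; [0, 2, 3]]
  = (-4)·((2)(3) - (-3)(2)) - (-2)·((0)(3) - (-3)(0)) + (4)·((0)(2) - (2)(0))
  = (-4)(12) - (-2)(0) + (4)(0)
  = -48
M₁₂ = det[[-3, -2, 4]; [-1, 2, -3]; [3, 2, 3]]
  = (-3)·((2)(3) - (-3)(2)) - (-2)·((-1)(3) - (-3)(3)) + (4)·((-1)(2) - (2)(3))
  = (-3)(12) - (-2)(6) + (4)(-8)
  = -56
M₁₃ = det[[-3, -4, 4]; [-1, 0, -3]; [3, 0, 3]]
  = (-3)·((0)(3) - (-3)(0)) - (-4)·((-1)(3) - (-3)(3)) + (4)·((-1)(0) - (0)(3))
  = (-3)(0) - (-4)(6) + (4)(0)
  = 24
M₁₄ = det[[-3, -4, -2]; [-1, 0, 2]; [3, 0, 2]]
  = (-3)·((0)(2) - (2)(0)) - (-4)·((-1)(2) - (2)(3)) + (-2)·((-1)(0) - (0)(3))
  = (-3)(0) - (-4)(-8) + (-2)(0)
  = -32

det(A) = (-4)(-48) - (-3)(-56) + (5)(24) - (-4)(-32) = 16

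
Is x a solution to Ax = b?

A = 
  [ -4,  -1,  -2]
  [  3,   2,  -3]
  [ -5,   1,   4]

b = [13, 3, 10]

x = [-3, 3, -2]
Yes

Ax = [13, 3, 10] = b ✓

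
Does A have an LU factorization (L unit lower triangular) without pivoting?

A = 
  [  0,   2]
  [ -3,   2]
No.
A[1,1] = 0 but A[2,1] = -3 ≠ 0. Any LU with L unit lower triangular has (LU)[1,1] = U[1,1] and (LU)[2,1] = L[2,1]·U[1,1]; matching A forces U[1,1] = 0, which then forces (LU)[2,1] = 0 ≠ -3. A row swap (pivoting) is required.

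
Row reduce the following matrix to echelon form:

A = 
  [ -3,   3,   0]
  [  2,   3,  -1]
Row operations:
R2 → R2 + (2/3)·R1

Resulting echelon form:
REF = 
  [ -3,   3,   0]
  [  0,   5,  -1]

Rank = 2 (number of non-zero pivot rows).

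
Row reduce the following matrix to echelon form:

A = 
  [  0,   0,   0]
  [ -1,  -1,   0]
Row operations:
Swap R1 ↔ R2

Resulting echelon form:
REF = 
  [ -1,  -1,   0]
  [  0,   0,   0]

Rank = 1 (number of non-zero pivot rows).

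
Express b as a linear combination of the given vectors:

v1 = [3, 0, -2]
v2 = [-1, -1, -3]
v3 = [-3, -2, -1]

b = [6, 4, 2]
c1 = 0, c2 = 0, c3 = -2

b = 0·v1 + 0·v2 + -2·v3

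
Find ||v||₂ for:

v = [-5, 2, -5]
7.348

||v||₂ = √((-5)² + (2)² + (-5)²) = √54 = 7.348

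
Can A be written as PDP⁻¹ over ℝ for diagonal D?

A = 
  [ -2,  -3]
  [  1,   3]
Yes

tr(A) = 1, det(A) = -3
Characteristic polynomial: λ² - tr(A)λ + det(A) = λ² - λ - 3
λ² - λ - 3 = 0  ⇒  λ = (1 ± √((-1)² - 4·(-3)))/2 = (1 ± √(13))/2
  = (1 + √13)/2,  (1 - √13)/2
Eigenvalues: (1 + √13)/2, (1 - √13)/2  (≈ 2.303, -1.303)
The two irrational eigenvalues are distinct (simple), so each has alg. mult. = geom. mult. = 1.
Sum of geometric multiplicities equals n, so A has n independent eigenvectors.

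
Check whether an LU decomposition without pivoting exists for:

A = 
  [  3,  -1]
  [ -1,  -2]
Yes.
A[1,1] = 3 ≠ 0, so Gaussian elimination proceeds without a row swap: multiplier ℓ₂₁ = (-1)/(3) = -1/3, and U[2,2] = -2 - (-1/3)(-1) = -7/3.
L = 
  [   1,    0]
  [-1/3,    1]
U = 
  [   3,   -1]
  [   0, -7/3]
Check row 2 of LU: [(-1/3)(3), (-1/3)(-1) + (-7/3)] = [-1, -2] = row 2 of A ✓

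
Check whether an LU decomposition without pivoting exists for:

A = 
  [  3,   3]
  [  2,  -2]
Yes.
A[1,1] = 3 ≠ 0, so Gaussian elimination proceeds without a row swap: multiplier ℓ₂₁ = (2)/(3) = 2/3, and U[2,2] = -2 - (2/3)(3) = -4.
L = 
  [  1,   0]
  [2/3,   1]
U = 
  [  3,   3]
  [  0,  -4]
Check row 2 of LU: [(2/3)(3), (2/3)(3) + (-4)] = [2, -2] = row 2 of A ✓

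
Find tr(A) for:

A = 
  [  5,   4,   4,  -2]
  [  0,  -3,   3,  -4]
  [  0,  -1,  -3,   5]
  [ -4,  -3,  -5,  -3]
-4

tr(A) = 5 + -3 + -3 + -3 = -4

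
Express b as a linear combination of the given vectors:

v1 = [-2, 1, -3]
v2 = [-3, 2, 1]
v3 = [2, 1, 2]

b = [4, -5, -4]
c1 = 0, c2 = -2, c3 = -1

b = 0·v1 + -2·v2 + -1·v3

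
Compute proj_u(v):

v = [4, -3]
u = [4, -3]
v·u = (4)(4) + (-3)(-3) = 25
u·u = (4)² + (-3)² = 25
proj_u(v) = (v·u / u·u) × u = (25/25) × u = (1) × u

proj_u(v) = [4, -3]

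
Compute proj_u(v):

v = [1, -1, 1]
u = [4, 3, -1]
v·u = (1)(4) + (-1)(3) + (1)(-1) = 0
u·u = (4)² + (3)² + (-1)² = 26
proj_u(v) = (v·u / u·u) × u = (0/26) × u = (0) × u

proj_u(v) = [0, 0, 0]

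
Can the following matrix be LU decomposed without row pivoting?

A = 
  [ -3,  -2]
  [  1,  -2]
Yes.
A[1,1] = -3 ≠ 0, so Gaussian elimination proceeds without a row swap: multiplier ℓ₂₁ = (1)/(-3) = -1/3, and U[2,2] = -2 - (-1/3)(-2) = -8/3.
L = 
  [   1,    0]
  [-1/3,    1]
U = 
  [  -3,   -2]
  [   0, -8/3]
Check row 2 of LU: [(-1/3)(-3), (-1/3)(-2) + (-8/3)] = [1, -2] = row 2 of A ✓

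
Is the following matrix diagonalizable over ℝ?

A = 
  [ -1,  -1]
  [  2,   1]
No

tr(A) = 0, det(A) = 1
Characteristic polynomial: λ² - tr(A)λ + det(A) = λ² + 1
λ² + 1 = 0  ⇒  λ = (0 ± √((0)² - 4·(1)))/2 = (0 ± √(-4))/2
  = i,  -i
Eigenvalues: i, -i  (≈ 0 + 1i, 0 - 1i)
Has complex eigenvalues (not diagonalizable over ℝ).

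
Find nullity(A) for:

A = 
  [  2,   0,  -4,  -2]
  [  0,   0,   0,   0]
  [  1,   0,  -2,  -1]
nullity(A) = 3

Row reduce:
R3 → R3 - (1/2)·R1
REF = 
  [  2,   0,  -4,  -2]
  [  0,   0,   0,   0]
  [  0,   0,   0,   0]
Pivot columns: 1 → 1 pivot.
rank(A) = 1, so nullity(A) = 4 - 1 = 3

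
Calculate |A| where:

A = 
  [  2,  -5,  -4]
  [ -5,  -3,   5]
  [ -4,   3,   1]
147

Cofactor expansion along row 1:
det(A) = (2)·((-3)(1) - (5)(3)) - (-5)·((-5)(1) - (5)(-4)) + (-4)·((-5)(3) - (-3)(-4))
  = (2)(-18) - (-5)(15) + (-4)(-27)
  = 147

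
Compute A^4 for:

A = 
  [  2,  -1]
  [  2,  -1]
A^4 = 
  [  2,  -1]
  [  2,  -1]

A² = A·A:
A²[1,1] = (2)(2) + (-1)(2) = 2
A²[1,2] = (2)(-1) + (-1)(-1) = -1
A²[2,1] = (2)(2) + (-1)(2) = 2
A²[2,2] = (2)(-1) + (-1)(-1) = -1
A² = 
  [  2,  -1]
  [  2,  -1]

A^3 = A^2·A:
A^3[1,1] = (2)(2) + (-1)(2) = 2
A^3[1,2] = (2)(-1) + (-1)(-1) = -1
A^3[2,1] = (2)(2) + (-1)(2) = 2
A^3[2,2] = (2)(-1) + (-1)(-1) = -1
A^3 = 
  [  2,  -1]
  [  2,  -1]

A^4 = A^3·A:
A^4[1,1] = (2)(2) + (-1)(2) = 2
A^4[1,2] = (2)(-1) + (-1)(-1) = -1
A^4[2,1] = (2)(2) + (-1)(2) = 2
A^4[2,2] = (2)(-1) + (-1)(-1) = -1
A^4 = 
  [  2,  -1]
  [  2,  -1]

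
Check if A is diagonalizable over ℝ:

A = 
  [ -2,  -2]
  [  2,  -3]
No

tr(A) = -5, det(A) = 10
Characteristic polynomial: λ² - tr(A)λ + det(A) = λ² + 5λ + 10
λ² + 5λ + 10 = 0  ⇒  λ = (-5 ± √((5)² - 4·(10)))/2 = (-5 ± √(-15))/2
  = (-5 + i√15)/2,  (-5 - i√15)/2
Eigenvalues: (-5 + i√15)/2, (-5 - i√15)/2  (≈ -2.5 + 1.936i, -2.5 - 1.936i)
Has complex eigenvalues (not diagonalizable over ℝ).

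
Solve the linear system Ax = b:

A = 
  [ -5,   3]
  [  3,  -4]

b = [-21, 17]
Row reduce the augmented matrix [A|b]:
R2 → R2 + (3/5)·R1
REF = 
  [   -5,     3,   -21]
  [    0, -11/5,  22/5]

Back-substitution:
x₂ = (22/5) / (-11/5) = -2
x₁ = (-21 - (3)(-2)) / (-5) = 3

x = [3, -2]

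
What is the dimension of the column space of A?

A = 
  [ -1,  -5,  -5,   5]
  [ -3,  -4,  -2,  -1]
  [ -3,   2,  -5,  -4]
Row reduce:
R2 → R2 - (3)·R1
R3 → R3 - (3)·R1
R3 → R3 - (17/11)·R2
REF = 
  [     -1,      -5,      -5,       5]
  [      0,      11,      13,     -16]
  [      0,       0, -111/11,   63/11]
Pivot columns: 1, 2, 3 → 3 pivots.
dim(Col(A)) = number of pivot columns = 3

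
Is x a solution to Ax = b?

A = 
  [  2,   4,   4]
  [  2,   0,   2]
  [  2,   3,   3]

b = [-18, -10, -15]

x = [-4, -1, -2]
No

Ax = [-20, -12, -17] ≠ b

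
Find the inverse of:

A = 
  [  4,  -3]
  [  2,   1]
det(A) = (4)(1) - (-3)(2) = 10
For a 2×2 matrix, A⁻¹ = (1/det(A)) · [[d, -b], [-c, a]]
    = (1/10) · [[1, 3], [-2, 4]]

A⁻¹ = 
  [1/10, 3/10]
  [-1/5,  2/5]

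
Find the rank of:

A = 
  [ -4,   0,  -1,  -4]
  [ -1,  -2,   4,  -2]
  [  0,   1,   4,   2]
Row reduce:
R2 → R2 - (1/4)·R1
R3 → R3 + (1/2)·R2
REF = 
  [  -4,    0,   -1,   -4]
  [   0,   -2, 17/4,   -1]
  [   0,    0, 49/8,  3/2]
Pivot columns: 1, 2, 3 → 3 pivots.

rank(A) = 3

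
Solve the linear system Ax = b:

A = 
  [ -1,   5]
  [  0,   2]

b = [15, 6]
x = [0, 3]

Row reduce the augmented matrix [A|b]:
(already in echelon form)
REF = 
  [ -1,   5,  15]
  [  0,   2,   6]

Back-substitution:
x₂ = 6 / 2 = 3
x₁ = (15 - (5)(3)) / (-1) = 0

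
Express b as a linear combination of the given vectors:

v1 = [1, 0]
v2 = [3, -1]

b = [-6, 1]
c1 = -3, c2 = -1

b = -3·v1 + -1·v2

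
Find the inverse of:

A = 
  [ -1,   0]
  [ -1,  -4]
det(A) = (-1)(-4) - (0)(-1) = 4
For a 2×2 matrix, A⁻¹ = (1/det(A)) · [[d, -b], [-c, a]]
    = (1/4) · [[-4, 0], [1, -1]]

A⁻¹ = 
  [  -1,    0]
  [ 1/4, -1/4]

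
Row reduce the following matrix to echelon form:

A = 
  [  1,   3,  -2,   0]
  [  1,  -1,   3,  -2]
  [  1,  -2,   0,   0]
Row operations:
R2 → R2 - (1)·R1
R3 → R3 - (1)·R1
R3 → R3 - (5/4)·R2

Resulting echelon form:
REF = 
  [    1,     3,    -2,     0]
  [    0,    -4,     5,    -2]
  [    0,     0, -17/4,   5/2]

Rank = 3 (number of non-zero pivot rows).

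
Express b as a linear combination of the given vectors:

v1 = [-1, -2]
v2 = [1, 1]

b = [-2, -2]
c1 = 0, c2 = -2

b = 0·v1 + -2·v2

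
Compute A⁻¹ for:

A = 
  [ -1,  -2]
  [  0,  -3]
det(A) = (-1)(-3) - (-2)(0) = 3
For a 2×2 matrix, A⁻¹ = (1/det(A)) · [[d, -b], [-c, a]]
    = (1/3) · [[-3, 2], [0, -1]]

A⁻¹ = 
  [  -1,  2/3]
  [   0, -1/3]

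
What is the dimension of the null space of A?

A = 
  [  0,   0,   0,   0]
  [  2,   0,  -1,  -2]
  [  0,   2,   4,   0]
nullity(A) = 2

Row reduce:
Swap R1 ↔ R2
Swap R2 ↔ R3
REF = 
  [  2,   0,  -1,  -2]
  [  0,   2,   4,   0]
  [  0,   0,   0,   0]
Pivot columns: 1, 2 → 2 pivots.
rank(A) = 2, so nullity(A) = 4 - 2 = 2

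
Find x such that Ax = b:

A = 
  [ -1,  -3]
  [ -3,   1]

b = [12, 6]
Row reduce the augmented matrix [A|b]:
R2 → R2 - (3)·R1
REF = 
  [ -1,  -3,  12]
  [  0,  10, -30]

Back-substitution:
x₂ = (-30) / 10 = -3
x₁ = (12 - (-3)(-3)) / (-1) = -3

x = [-3, -3]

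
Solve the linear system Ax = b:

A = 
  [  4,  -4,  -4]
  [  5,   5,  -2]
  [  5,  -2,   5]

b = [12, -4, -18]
Row reduce the augmented matrix [A|b]:
R2 → R2 - (5/4)·R1
R3 → R3 - (5/4)·R1
R3 → R3 - (3/10)·R2
REF = 
  [      4,      -4,      -4,      12]
  [      0,      10,       3,     -19]
  [      0,       0,   91/10, -273/10]

Back-substitution:
x₃ = (-273/10) / (91/10) = -3
x₂ = (-19 - (3)(-3)) / 10 = -1
x₁ = (12 - (-4)(-1) - (-4)(-3)) / 4 = -1

x = [-1, -1, -3]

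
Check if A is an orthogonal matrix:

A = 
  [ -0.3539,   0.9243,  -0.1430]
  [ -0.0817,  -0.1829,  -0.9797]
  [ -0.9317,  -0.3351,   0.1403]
Yes

AᵀA = 
  [  1,   0,  -0.0001]
  [  0,   1.0001,   0]
  [ -0.0001,   0,   0.9999]
≈ I (equal to I up to the 4-dp rounding of the entries)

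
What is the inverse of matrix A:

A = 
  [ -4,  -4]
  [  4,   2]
det(A) = (-4)(2) - (-4)(4) = 8
For a 2×2 matrix, A⁻¹ = (1/det(A)) · [[d, -b], [-c, a]]
    = (1/8) · [[2, 4], [-4, -4]]

A⁻¹ = 
  [ 1/4,  1/2]
  [-1/2, -1/2]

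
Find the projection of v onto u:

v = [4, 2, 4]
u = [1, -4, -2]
v·u = (4)(1) + (2)(-4) + (4)(-2) = -12
u·u = (1)² + (-4)² + (-2)² = 21
proj_u(v) = (v·u / u·u) × u = (-12/21) × u = (-4/7) × u

proj_u(v) = [-4/7, 16/7, 8/7]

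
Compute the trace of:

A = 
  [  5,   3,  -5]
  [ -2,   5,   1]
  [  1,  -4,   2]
12

tr(A) = 5 + 5 + 2 = 12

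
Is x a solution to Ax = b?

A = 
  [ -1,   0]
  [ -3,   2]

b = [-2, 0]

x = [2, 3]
Yes

Ax = [-2, 0] = b ✓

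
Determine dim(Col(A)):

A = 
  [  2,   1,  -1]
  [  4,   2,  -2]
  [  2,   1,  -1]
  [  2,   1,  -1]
Row reduce:
R2 → R2 - (2)·R1
R3 → R3 - (1)·R1
R4 → R4 - (1)·R1
REF = 
  [  2,   1,  -1]
  [  0,   0,   0]
  [  0,   0,   0]
  [  0,   0,   0]
Pivot columns: 1 → 1 pivot.
dim(Col(A)) = number of pivot columns = 1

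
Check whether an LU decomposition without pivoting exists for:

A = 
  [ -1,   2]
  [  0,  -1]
Yes.
A[1,1] = -1 ≠ 0, so Gaussian elimination proceeds without a row swap: multiplier ℓ₂₁ = (0)/(-1) = 0, and U[2,2] = -1 - (0)(2) = -1.
L = 
  [  1,   0]
  [  0,   1]
U = 
  [ -1,   2]
  [  0,  -1]
Check row 2 of LU: [(0)(-1), (0)(2) + (-1)] = [0, -1] = row 2 of A ✓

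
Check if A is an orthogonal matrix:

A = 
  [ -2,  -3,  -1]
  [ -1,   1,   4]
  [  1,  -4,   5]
No

AᵀA = 
  [  6,   1,   3]
  [  1,  26, -13]
  [  3, -13,  42]
≠ I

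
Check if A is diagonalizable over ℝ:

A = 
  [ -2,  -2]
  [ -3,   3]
Yes

tr(A) = 1, det(A) = -12
Characteristic polynomial: λ² - tr(A)λ + det(A) = λ² - λ - 12
λ² - λ - 12 = (λ + 3)(λ - 4)
Eigenvalues: 4, -3
λ=-3: alg. mult. = 1, geom. mult. = 2 - rank(A - (-3)I) = 2 - 1 = 1
λ=4: alg. mult. = 1, geom. mult. = 2 - rank(A - (4)I) = 2 - 1 = 1
Sum of geometric multiplicities equals n, so A has n independent eigenvectors.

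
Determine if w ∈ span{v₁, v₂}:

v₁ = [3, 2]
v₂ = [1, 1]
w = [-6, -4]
Yes

Form the augmented matrix and row-reduce:
[v₁|v₂|w] = 
  [  3,   1,  -6]
  [  2,   1,  -4]
R2 → R2 - (2/3)·R1
REF = 
  [  3,   1,  -6]
  [  0, 1/3,   0]

No row of the form [0 0 | nonzero], so the system is consistent. Back-substitution gives c₁ = -2, c₂ = 0: w = (-2)·v₁ + (0)·v₂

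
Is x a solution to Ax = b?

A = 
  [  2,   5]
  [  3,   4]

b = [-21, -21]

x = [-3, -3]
Yes

Ax = [-21, -21] = b ✓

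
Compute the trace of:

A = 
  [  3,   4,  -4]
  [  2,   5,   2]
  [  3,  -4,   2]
10

tr(A) = 3 + 5 + 2 = 10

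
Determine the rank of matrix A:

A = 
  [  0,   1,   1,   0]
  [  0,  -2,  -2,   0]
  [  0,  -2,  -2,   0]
Row reduce:
R2 → R2 + (2)·R1
R3 → R3 + (2)·R1
REF = 
  [  0,   1,   1,   0]
  [  0,   0,   0,   0]
  [  0,   0,   0,   0]
Pivot columns: 2 → 1 pivot.

rank(A) = 1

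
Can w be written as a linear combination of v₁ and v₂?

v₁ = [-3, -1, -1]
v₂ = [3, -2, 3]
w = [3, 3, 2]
No

Form the augmented matrix and row-reduce:
[v₁|v₂|w] = 
  [ -3,   3,   3]
  [ -1,  -2,   3]
  [ -1,   3,   2]
R2 → R2 - (1/3)·R1
R3 → R3 - (1/3)·R1
R3 → R3 + (2/3)·R2
REF = 
  [ -3,   3,   3]
  [  0,  -3,   2]
  [  0,   0, 7/3]

Row 3 reads [0 0 | 7/3], i.e. 0 = 7/3, so the system is inconsistent and w ∉ span{v₁, v₂}.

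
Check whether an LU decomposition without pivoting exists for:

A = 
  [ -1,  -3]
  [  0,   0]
Yes.
A[1,1] = -1 ≠ 0, so Gaussian elimination proceeds without a row swap: multiplier ℓ₂₁ = (0)/(-1) = 0, and U[2,2] = 0 - (0)(-3) = 0.
L = 
  [  1,   0]
  [  0,   1]
U = 
  [ -1,  -3]
  [  0,   0]
Check row 2 of LU: [(0)(-1), (0)(-3) + 0] = [0, 0] = row 2 of A ✓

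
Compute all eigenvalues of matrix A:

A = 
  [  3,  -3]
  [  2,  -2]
λ = 1, 0

tr(A) = 1, det(A) = 0
Characteristic polynomial: λ² - tr(A)λ + det(A) = λ² - λ
λ² - λ = λ(λ - 1)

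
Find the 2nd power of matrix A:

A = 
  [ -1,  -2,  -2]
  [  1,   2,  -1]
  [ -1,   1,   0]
A² = A·A:
A²[1,1] = (-1)(-1) + (-2)(1) + (-2)(-1) = 1
A²[1,2] = (-1)(-2) + (-2)(2) + (-2)(1) = -4
A²[1,3] = (-1)(-2) + (-2)(-1) + (-2)(0) = 4
A²[2,1] = (1)(-1) + (2)(1) + (-1)(-1) = 2
A²[2,2] = (1)(-2) + (2)(2) + (-1)(1) = 1
A²[2,3] = (1)(-2) + (2)(-1) + (-1)(0) = -4
A²[3,1] = (-1)(-1) + (1)(1) + (0)(-1) = 2
A²[3,2] = (-1)(-2) + (1)(2) + (0)(1) = 4
A²[3,3] = (-1)(-2) + (1)(-1) + (0)(0) = 1
A² = 
  [  1,  -4,   4]
  [  2,   1,  -4]
  [  2,   4,   1]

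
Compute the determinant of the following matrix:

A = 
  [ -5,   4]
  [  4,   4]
For a 2×2 matrix, det = ad - bc = (-5)(4) - (4)(4) = -36

det(A) = -36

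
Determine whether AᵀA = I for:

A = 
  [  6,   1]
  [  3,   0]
No

AᵀA = 
  [ 45,   6]
  [  6,   1]
≠ I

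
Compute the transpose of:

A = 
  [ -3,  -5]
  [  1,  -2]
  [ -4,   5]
Aᵀ = 
  [ -3,   1,  -4]
  [ -5,  -2,   5]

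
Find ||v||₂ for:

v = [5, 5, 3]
7.681

||v||₂ = √((5)² + (5)² + (3)²) = √59 = 7.681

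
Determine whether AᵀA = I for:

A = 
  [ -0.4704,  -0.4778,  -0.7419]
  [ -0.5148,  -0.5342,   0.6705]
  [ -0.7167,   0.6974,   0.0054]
Yes

AᵀA = 
  [  1,  -0.0001,  -0.0001]
  [ -0.0001,   1,   0.0001]
  [ -0.0001,   0.0001,   1]
≈ I (equal to I up to the 4-dp rounding of the entries)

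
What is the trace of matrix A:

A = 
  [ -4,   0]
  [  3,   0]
-4

tr(A) = -4 + 0 = -4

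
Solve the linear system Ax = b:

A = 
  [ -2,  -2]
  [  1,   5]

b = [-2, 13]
Row reduce the augmented matrix [A|b]:
R2 → R2 + (1/2)·R1
REF = 
  [ -2,  -2,  -2]
  [  0,   4,  12]

Back-substitution:
x₂ = 12 / 4 = 3
x₁ = (-2 - (-2)(3)) / (-2) = -2

x = [-2, 3]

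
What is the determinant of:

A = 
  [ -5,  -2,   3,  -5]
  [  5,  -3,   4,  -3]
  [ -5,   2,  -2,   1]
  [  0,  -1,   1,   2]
Cofactor expansion along row 1: det(A) = a₁₁M₁₁ - a₁₂M₁₂ + a₁₃M₁₃ - a₁₄M₁₄

M₁₁ = det[[-3, 4, -3]; [2, -2, 1]; [-1, 1, 2]]
  = (-3)·((-2)(2) - (1)(1)) - (4)·((2)(2) - (1)(-1)) + (-3)·((2)(1) - (-2)(-1))
  = (-3)(-5) - (4)(5) + (-3)(0)
  = -5
M₁₂ = det[[5, 4, -3]; [-5, -2, 1]; [0, 1, 2]]
  = (5)·((-2)(2) - (1)(1)) - (4)·((-5)(2) - (1)(0)) + (-3)·((-5)(1) - (-2)(0))
  = (5)(-5) - (4)(-10) + (-3)(-5)
  = 30
M₁₃ = det[[5, -3, -3]; [-5, 2, 1]; [0, -1, 2]]
  = (5)·((2)(2) - (1)(-1)) - (-3)·((-5)(2) - (1)(0)) + (-3)·((-5)(-1) - (2)(0))
  = (5)(5) - (-3)(-10) + (-3)(5)
  = -20
M₁₄ = det[[5, -3, 4]; [-5, 2, -2]; [0, -1, 1]]
  = (5)·((2)(1) - (-2)(-1)) - (-3)·((-5)(1) - (-2)(0)) + (4)·((-5)(-1) - (2)(0))
  = (5)(0) - (-3)(-5) + (4)(5)
  = 5

det(A) = (-5)(-5) - (-2)(30) + (3)(-20) - (-5)(5) = 50

det(A) = 50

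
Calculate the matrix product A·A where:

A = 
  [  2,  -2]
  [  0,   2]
A² = A·A:
A²[1,1] = (2)(2) + (-2)(0) = 4
A²[1,2] = (2)(-2) + (-2)(2) = -8
A²[2,1] = (0)(2) + (2)(0) = 0
A²[2,2] = (0)(-2) + (2)(2) = 4
A² = 
  [  4,  -8]
  [  0,   4]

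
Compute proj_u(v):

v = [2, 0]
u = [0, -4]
proj_u(v) = [0, 0]

v·u = (2)(0) + (0)(-4) = 0
u·u = (0)² + (-4)² = 16
proj_u(v) = (v·u / u·u) × u = (0/16) × u = (0) × u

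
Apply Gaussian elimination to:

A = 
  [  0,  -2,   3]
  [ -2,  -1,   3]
Row operations:
Swap R1 ↔ R2

Resulting echelon form:
REF = 
  [ -2,  -1,   3]
  [  0,  -2,   3]

Rank = 2 (number of non-zero pivot rows).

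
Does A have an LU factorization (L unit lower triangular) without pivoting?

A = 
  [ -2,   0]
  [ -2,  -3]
Yes.
A[1,1] = -2 ≠ 0, so Gaussian elimination proceeds without a row swap: multiplier ℓ₂₁ = (-2)/(-2) = 1, and U[2,2] = -3 - (1)(0) = -3.
L = 
  [  1,   0]
  [  1,   1]
U = 
  [ -2,   0]
  [  0,  -3]
Check row 2 of LU: [(1)(-2), (1)(0) + (-3)] = [-2, -3] = row 2 of A ✓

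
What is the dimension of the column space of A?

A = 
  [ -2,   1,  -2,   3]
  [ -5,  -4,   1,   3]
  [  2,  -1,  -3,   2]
Row reduce:
R2 → R2 - (5/2)·R1
R3 → R3 + (1)·R1
REF = 
  [   -2,     1,    -2,     3]
  [    0, -13/2,     6,  -9/2]
  [    0,     0,    -5,     5]
Pivot columns: 1, 2, 3 → 3 pivots.
dim(Col(A)) = number of pivot columns = 3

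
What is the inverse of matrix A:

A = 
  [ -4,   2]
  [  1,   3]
det(A) = (-4)(3) - (2)(1) = -14
For a 2×2 matrix, A⁻¹ = (1/det(A)) · [[d, -b], [-c, a]]
    = (-1/14) · [[3, -2], [-1, -4]]

A⁻¹ = 
  [-3/14,   1/7]
  [ 1/14,   2/7]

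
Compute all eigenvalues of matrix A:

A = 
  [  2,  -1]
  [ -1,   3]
tr(A) = 5, det(A) = 5
Characteristic polynomial: λ² - tr(A)λ + det(A) = λ² - 5λ + 5
λ² - 5λ + 5 = 0  ⇒  λ = (5 ± √((-5)² - 4·(5)))/2 = (5 ± √(5))/2
  = (5 + √5)/2,  (5 - √5)/2

λ = (5 + √5)/2, (5 - √5)/2  (≈ 3.618, 1.382)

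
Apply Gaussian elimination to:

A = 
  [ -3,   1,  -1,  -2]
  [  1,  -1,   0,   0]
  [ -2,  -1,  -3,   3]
Row operations:
R2 → R2 + (1/3)·R1
R3 → R3 - (2/3)·R1
R3 → R3 - (5/2)·R2

Resulting echelon form:
REF = 
  [  -3,    1,   -1,   -2]
  [   0, -2/3, -1/3, -2/3]
  [   0,    0, -3/2,    6]

Rank = 3 (number of non-zero pivot rows).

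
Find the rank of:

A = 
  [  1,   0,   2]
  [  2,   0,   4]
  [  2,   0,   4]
Row reduce:
R2 → R2 - (2)·R1
R3 → R3 - (2)·R1
REF = 
  [  1,   0,   2]
  [  0,   0,   0]
  [  0,   0,   0]
Pivot columns: 1 → 1 pivot.

rank(A) = 1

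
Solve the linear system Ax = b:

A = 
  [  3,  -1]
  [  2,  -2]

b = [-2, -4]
x = [0, 2]

Row reduce the augmented matrix [A|b]:
R2 → R2 - (2/3)·R1
REF = 
  [   3,   -1,   -2]
  [   0, -4/3, -8/3]

Back-substitution:
x₂ = (-8/3) / (-4/3) = 2
x₁ = (-2 - (-1)(2)) / 3 = 0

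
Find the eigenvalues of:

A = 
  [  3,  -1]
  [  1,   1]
tr(A) = 4, det(A) = 4
Characteristic polynomial: λ² - tr(A)λ + det(A) = λ² - 4λ + 4
λ² - 4λ + 4 = (λ - 2)²

λ = 2, 2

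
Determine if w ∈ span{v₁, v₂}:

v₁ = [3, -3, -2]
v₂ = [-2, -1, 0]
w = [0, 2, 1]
No

Form the augmented matrix and row-reduce:
[v₁|v₂|w] = 
  [  3,  -2,   0]
  [ -3,  -1,   2]
  [ -2,   0,   1]
R2 → R2 + (1)·R1
R3 → R3 + (2/3)·R1
R3 → R3 - (4/9)·R2
REF = 
  [  3,  -2,   0]
  [  0,  -3,   2]
  [  0,   0, 1/9]

Row 3 reads [0 0 | 1/9], i.e. 0 = 1/9, so the system is inconsistent and w ∉ span{v₁, v₂}.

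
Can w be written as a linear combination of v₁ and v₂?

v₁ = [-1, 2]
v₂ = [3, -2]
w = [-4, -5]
Yes

Form the augmented matrix and row-reduce:
[v₁|v₂|w] = 
  [ -1,   3,  -4]
  [  2,  -2,  -5]
R2 → R2 + (2)·R1
REF = 
  [ -1,   3,  -4]
  [  0,   4, -13]

No row of the form [0 0 | nonzero], so the system is consistent. Back-substitution gives c₁ = -23/4, c₂ = -13/4: w = (-23/4)·v₁ + (-13/4)·v₂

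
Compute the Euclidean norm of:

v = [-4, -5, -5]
8.124

||v||₂ = √((-4)² + (-5)² + (-5)²) = √66 = 8.124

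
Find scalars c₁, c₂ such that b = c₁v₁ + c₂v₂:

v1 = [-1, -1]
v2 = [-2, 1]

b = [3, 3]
c1 = -3, c2 = 0

b = -3·v1 + 0·v2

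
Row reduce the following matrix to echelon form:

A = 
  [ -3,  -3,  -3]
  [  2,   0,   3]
Row operations:
R2 → R2 + (2/3)·R1

Resulting echelon form:
REF = 
  [ -3,  -3,  -3]
  [  0,  -2,   1]

Rank = 2 (number of non-zero pivot rows).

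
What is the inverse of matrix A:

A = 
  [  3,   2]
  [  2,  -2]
det(A) = (3)(-2) - (2)(2) = -10
For a 2×2 matrix, A⁻¹ = (1/det(A)) · [[d, -b], [-c, a]]
    = (-1/10) · [[-2, -2], [-2, 3]]

A⁻¹ = 
  [  1/5,   1/5]
  [  1/5, -3/10]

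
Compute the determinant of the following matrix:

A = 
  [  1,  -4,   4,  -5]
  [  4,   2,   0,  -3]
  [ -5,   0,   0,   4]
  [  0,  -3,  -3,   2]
-22

Cofactor expansion along row 1: det(A) = a₁₁M₁₁ - a₁₂M₁₂ + a₁₃M₁₃ - a₁₄M₁₄

M₁₁ = det[[2, 0, -3]; [0, 0, 4]; [-3, -3, 2]]
  = (2)·((0)(2) - (4)(-3)) - (0)·((0)(2) - (4)(-3)) + (-3)·((0)(-3) - (0)(-3))
  = (2)(12) - (0)(12) + (-3)(0)
  = 24
M₁₂ = det[[4, 0, -3]; [-5, 0, 4]; [0, -3, 2]]
  = (4)·((0)(2) - (4)(-3)) - (0)·((-5)(2) - (4)(0)) + (-3)·((-5)(-3) - (0)(0))
  = (4)(12) - (0)(-10) + (-3)(15)
  = 3
M₁₃ = det[[4, 2, -3]; [-5, 0, 4]; [0, -3, 2]]
  = (4)·((0)(2) - (4)(-3)) - (2)·((-5)(2) - (4)(0)) + (-3)·((-5)(-3) - (0)(0))
  = (4)(12) - (2)(-10) + (-3)(15)
  = 23
M₁₄ = det[[4, 2, 0]; [-5, 0, 0]; [0, -3, -3]]
  = (4)·((0)(-3) - (0)(-3)) - (2)·((-5)(-3) - (0)(0)) + (0)·((-5)(-3) - (0)(0))
  = (4)(0) - (2)(15) + (0)(15)
  = -30

det(A) = (1)(24) - (-4)(3) + (4)(23) - (-5)(-30) = -22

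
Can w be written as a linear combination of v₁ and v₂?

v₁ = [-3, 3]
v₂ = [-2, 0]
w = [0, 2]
Yes

Form the augmented matrix and row-reduce:
[v₁|v₂|w] = 
  [ -3,  -2,   0]
  [  3,   0,   2]
R2 → R2 + (1)·R1
REF = 
  [ -3,  -2,   0]
  [  0,  -2,   2]

No row of the form [0 0 | nonzero], so the system is consistent. Back-substitution gives c₁ = 2/3, c₂ = -1: w = (2/3)·v₁ + (-1)·v₂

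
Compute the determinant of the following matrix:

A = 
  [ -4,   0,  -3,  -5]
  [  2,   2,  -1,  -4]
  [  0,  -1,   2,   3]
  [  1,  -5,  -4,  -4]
Cofactor expansion along row 1: det(A) = a₁₁M₁₁ - a₁₂M₁₂ + a₁₃M₁₃ - a₁₄M₁₄

M₁₁ = det[[2, -1, -4]; [-1, 2, 3]; [-5, -4, -4]]
  = (2)·((2)(-4) - (3)(-4)) - (-1)·((-1)(-4) - (3)(-5)) + (-4)·((-1)(-4) - (2)(-5))
  = (2)(4) - (-1)(19) + (-4)(14)
  = -29
M₁₂ = det[[2, -1, -4]; [0, 2, 3]; [1, -4, -4]]
  = (2)·((2)(-4) - (3)(-4)) - (-1)·((0)(-4) - (3)(1)) + (-4)·((0)(-4) - (2)(1))
  = (2)(4) - (-1)(-3) + (-4)(-2)
  = 13
M₁₃ = det[[2, 2, -4]; [0, -1, 3]; [1, -5, -4]]
  = (2)·((-1)(-4) - (3)(-5)) - (2)·((0)(-4) - (3)(1)) + (-4)·((0)(-5) - (-1)(1))
  = (2)(19) - (2)(-3) + (-4)(1)
  = 40
M₁₄ = det[[2, 2, -1]; [0, -1, 2]; [1, -5, -4]]
  = (2)·((-1)(-4) - (2)(-5)) - (2)·((0)(-4) - (2)(1)) + (-1)·((0)(-5) - (-1)(1))
  = (2)(14) - (2)(-2) + (-1)(1)
  = 31

det(A) = (-4)(-29) - (0)(13) + (-3)(40) - (-5)(31) = 151

det(A) = 151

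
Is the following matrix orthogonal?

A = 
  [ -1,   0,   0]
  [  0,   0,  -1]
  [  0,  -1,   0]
Yes

AᵀA = 
  [  1,   0,   0]
  [  0,   1,   0]
  [  0,   0,   1]
= I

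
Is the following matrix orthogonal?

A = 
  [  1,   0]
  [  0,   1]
Yes

AᵀA = 
  [  1,   0]
  [  0,   1]
= I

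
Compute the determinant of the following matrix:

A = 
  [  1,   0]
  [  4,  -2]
-2

For a 2×2 matrix, det = ad - bc = (1)(-2) - (0)(4) = -2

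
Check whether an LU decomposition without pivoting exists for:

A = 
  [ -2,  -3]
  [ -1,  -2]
Yes.
A[1,1] = -2 ≠ 0, so Gaussian elimination proceeds without a row swap: multiplier ℓ₂₁ = (-1)/(-2) = 1/2, and U[2,2] = -2 - (1/2)(-3) = -1/2.
L = 
  [  1,   0]
  [1/2,   1]
U = 
  [  -2,   -3]
  [   0, -1/2]
Check row 2 of LU: [(1/2)(-2), (1/2)(-3) + (-1/2)] = [-1, -2] = row 2 of A ✓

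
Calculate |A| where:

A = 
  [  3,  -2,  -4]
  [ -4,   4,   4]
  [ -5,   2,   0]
Cofactor expansion along row 1:
det(A) = (3)·((4)(0) - (4)(2)) - (-2)·((-4)(0) - (4)(-5)) + (-4)·((-4)(2) - (4)(-5))
  = (3)(-8) - (-2)(20) + (-4)(12)
  = -32

det(A) = -32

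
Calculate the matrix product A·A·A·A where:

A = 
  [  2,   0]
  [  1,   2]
A² = A·A:
A²[1,1] = (2)(2) + (0)(1) = 4
A²[1,2] = (2)(0) + (0)(2) = 0
A²[2,1] = (1)(2) + (2)(1) = 4
A²[2,2] = (1)(0) + (2)(2) = 4
A² = 
  [  4,   0]
  [  4,   4]

A^3 = A^2·A:
A^3[1,1] = (4)(2) + (0)(1) = 8
A^3[1,2] = (4)(0) + (0)(2) = 0
A^3[2,1] = (4)(2) + (4)(1) = 12
A^3[2,2] = (4)(0) + (4)(2) = 8
A^3 = 
  [  8,   0]
  [ 12,   8]

A^4 = A^3·A:
A^4[1,1] = (8)(2) + (0)(1) = 16
A^4[1,2] = (8)(0) + (0)(2) = 0
A^4[2,1] = (12)(2) + (8)(1) = 32
A^4[2,2] = (12)(0) + (8)(2) = 16
A^4 = 
  [ 16,   0]
  [ 32,  16]

Therefore
A^4 = 
  [ 16,   0]
  [ 32,  16]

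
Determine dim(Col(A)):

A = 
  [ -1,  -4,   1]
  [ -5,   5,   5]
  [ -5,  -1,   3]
dim(Col(A)) = 3

Row reduce:
R2 → R2 - (5)·R1
R3 → R3 - (5)·R1
R3 → R3 - (19/25)·R2
REF = 
  [ -1,  -4,   1]
  [  0,  25,   0]
  [  0,   0,  -2]
Pivot columns: 1, 2, 3 → 3 pivots.
dim(Col(A)) = number of pivot columns = 3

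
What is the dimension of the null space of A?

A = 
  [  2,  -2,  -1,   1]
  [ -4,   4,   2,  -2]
nullity(A) = 3

Row reduce:
R2 → R2 + (2)·R1
REF = 
  [  2,  -2,  -1,   1]
  [  0,   0,   0,   0]
Pivot columns: 1 → 1 pivot.
rank(A) = 1, so nullity(A) = 4 - 1 = 3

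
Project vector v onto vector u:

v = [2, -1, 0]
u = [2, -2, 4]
v·u = (2)(2) + (-1)(-2) + (0)(4) = 6
u·u = (2)² + (-2)² + (4)² = 24
proj_u(v) = (v·u / u·u) × u = (6/24) × u = (1/4) × u

proj_u(v) = [1/2, -1/2, 1]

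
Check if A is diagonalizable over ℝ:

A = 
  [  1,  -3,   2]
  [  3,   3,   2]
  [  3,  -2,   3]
No

Characteristic polynomial: det(λI - A) = λ³ - 7λ² + 22λ + 8
By the rational root theorem any rational root is an integer dividing 8; none of those is a root, so p(λ) has no rational roots and hence (being an irreducible cubic) no repeated roots.
Discriminant of the cubic: Δ = -31804
Δ < 0 ⇒ one real eigenvalue and a complex-conjugate pair: λ ≈ 3.664 + 3.313i, 3.664 - 3.313i, -0.3278
Has complex eigenvalues (not diagonalizable over ℝ).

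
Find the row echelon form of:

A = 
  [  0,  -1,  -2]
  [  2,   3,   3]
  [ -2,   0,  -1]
Row operations:
Swap R1 ↔ R2
R3 → R3 + (1)·R1
R3 → R3 + (3)·R2

Resulting echelon form:
REF = 
  [  2,   3,   3]
  [  0,  -1,  -2]
  [  0,   0,  -4]

Rank = 3 (number of non-zero pivot rows).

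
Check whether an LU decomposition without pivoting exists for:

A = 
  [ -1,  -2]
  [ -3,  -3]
Yes.
A[1,1] = -1 ≠ 0, so Gaussian elimination proceeds without a row swap: multiplier ℓ₂₁ = (-3)/(-1) = 3, and U[2,2] = -3 - (3)(-2) = 3.
L = 
  [  1,   0]
  [  3,   1]
U = 
  [ -1,  -2]
  [  0,   3]
Check row 2 of LU: [(3)(-1), (3)(-2) + 3] = [-3, -3] = row 2 of A ✓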